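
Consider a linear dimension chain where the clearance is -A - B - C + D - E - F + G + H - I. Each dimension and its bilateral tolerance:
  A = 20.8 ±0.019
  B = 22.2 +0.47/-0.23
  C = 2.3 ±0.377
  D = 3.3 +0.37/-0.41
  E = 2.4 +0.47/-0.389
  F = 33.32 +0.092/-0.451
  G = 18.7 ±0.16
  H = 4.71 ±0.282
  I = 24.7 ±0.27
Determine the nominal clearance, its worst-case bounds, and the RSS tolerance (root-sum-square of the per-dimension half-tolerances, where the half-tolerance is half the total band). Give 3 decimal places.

Stack each dimension's contribution:
  -A: nom -20.800 → Σnom=-20.800; wc +0.019/-0.019 → slack +0.019/-0.019; half-tol=0.019, Σhalf²=0.000361
  -B: nom -22.200 → Σnom=-43.000; wc +0.230/-0.470 → slack +0.249/-0.489; half-tol=0.350, Σhalf²=0.122861
  -C: nom -2.300 → Σnom=-45.300; wc +0.377/-0.377 → slack +0.626/-0.866; half-tol=0.377, Σhalf²=0.264990
  +D: nom +3.300 → Σnom=-42.000; wc +0.370/-0.410 → slack +0.996/-1.276; half-tol=0.390, Σhalf²=0.417090
  -E: nom -2.400 → Σnom=-44.400; wc +0.389/-0.470 → slack +1.385/-1.746; half-tol=0.429, Σhalf²=0.601560
  -F: nom -33.320 → Σnom=-77.720; wc +0.451/-0.092 → slack +1.836/-1.838; half-tol=0.272, Σhalf²=0.675273
  +G: nom +18.700 → Σnom=-59.020; wc +0.160/-0.160 → slack +1.996/-1.998; half-tol=0.160, Σhalf²=0.700873
  +H: nom +4.710 → Σnom=-54.310; wc +0.282/-0.282 → slack +2.278/-2.280; half-tol=0.282, Σhalf²=0.780396
  -I: nom -24.700 → Σnom=-79.010; wc +0.270/-0.270 → slack +2.548/-2.550; half-tol=0.270, Σhalf²=0.853296
Nominal = -79.010. Worst-case = [-79.010 - 2.550, -79.010 + 2.548] = [-81.560, -76.462]. RSS = √0.853296 = 0.924.

nominal=-79.010 wc=[-81.560,-76.462] rss=0.924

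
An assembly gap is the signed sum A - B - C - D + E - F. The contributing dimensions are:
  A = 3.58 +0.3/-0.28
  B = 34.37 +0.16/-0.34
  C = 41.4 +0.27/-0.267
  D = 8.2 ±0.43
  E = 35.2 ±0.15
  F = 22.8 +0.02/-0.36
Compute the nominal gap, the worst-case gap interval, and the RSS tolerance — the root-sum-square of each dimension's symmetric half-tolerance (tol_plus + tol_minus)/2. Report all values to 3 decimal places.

nominal=-67.990 wc=[-69.300,-66.143] rss=0.680

Stack each dimension's contribution:
  +A: nom +3.580 → Σnom=3.580; wc +0.300/-0.280 → slack +0.300/-0.280; half-tol=0.290, Σhalf²=0.084100
  -B: nom -34.370 → Σnom=-30.790; wc +0.340/-0.160 → slack +0.640/-0.440; half-tol=0.250, Σhalf²=0.146600
  -C: nom -41.400 → Σnom=-72.190; wc +0.267/-0.270 → slack +0.907/-0.710; half-tol=0.269, Σhalf²=0.218692
  -D: nom -8.200 → Σnom=-80.390; wc +0.430/-0.430 → slack +1.337/-1.140; half-tol=0.430, Σhalf²=0.403592
  +E: nom +35.200 → Σnom=-45.190; wc +0.150/-0.150 → slack +1.487/-1.290; half-tol=0.150, Σhalf²=0.426092
  -F: nom -22.800 → Σnom=-67.990; wc +0.360/-0.020 → slack +1.847/-1.310; half-tol=0.190, Σhalf²=0.462192
Nominal = -67.990. Worst-case = [-67.990 - 1.310, -67.990 + 1.847] = [-69.300, -66.143]. RSS = √0.462192 = 0.680.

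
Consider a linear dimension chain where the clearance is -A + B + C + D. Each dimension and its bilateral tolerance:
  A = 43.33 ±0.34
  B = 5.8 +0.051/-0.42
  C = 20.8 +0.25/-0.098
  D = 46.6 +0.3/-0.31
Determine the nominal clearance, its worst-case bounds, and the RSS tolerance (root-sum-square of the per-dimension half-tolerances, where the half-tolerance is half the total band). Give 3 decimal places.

nominal=29.870 wc=[28.702,30.811] rss=0.543

Stack each dimension's contribution:
  -A: nom -43.330 → Σnom=-43.330; wc +0.340/-0.340 → slack +0.340/-0.340; half-tol=0.340, Σhalf²=0.115600
  +B: nom +5.800 → Σnom=-37.530; wc +0.051/-0.420 → slack +0.391/-0.760; half-tol=0.235, Σhalf²=0.171060
  +C: nom +20.800 → Σnom=-16.730; wc +0.250/-0.098 → slack +0.641/-0.858; half-tol=0.174, Σhalf²=0.201336
  +D: nom +46.600 → Σnom=29.870; wc +0.300/-0.310 → slack +0.941/-1.168; half-tol=0.305, Σhalf²=0.294361
Nominal = 29.870. Worst-case = [29.870 - 1.168, 29.870 + 0.941] = [28.702, 30.811]. RSS = √0.294361 = 0.543.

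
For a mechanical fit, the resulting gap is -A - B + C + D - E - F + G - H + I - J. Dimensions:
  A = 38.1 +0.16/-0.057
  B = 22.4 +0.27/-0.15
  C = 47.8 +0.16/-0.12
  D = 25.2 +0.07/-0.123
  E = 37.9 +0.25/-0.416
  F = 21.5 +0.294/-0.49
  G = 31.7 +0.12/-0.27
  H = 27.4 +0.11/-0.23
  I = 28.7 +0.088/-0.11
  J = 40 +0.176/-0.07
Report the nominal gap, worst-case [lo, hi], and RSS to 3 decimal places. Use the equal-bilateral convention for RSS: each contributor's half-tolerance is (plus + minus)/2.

Stack each dimension's contribution:
  -A: nom -38.100 → Σnom=-38.100; wc +0.057/-0.160 → slack +0.057/-0.160; half-tol=0.108, Σhalf²=0.011772
  -B: nom -22.400 → Σnom=-60.500; wc +0.150/-0.270 → slack +0.207/-0.430; half-tol=0.210, Σhalf²=0.055872
  +C: nom +47.800 → Σnom=-12.700; wc +0.160/-0.120 → slack +0.367/-0.550; half-tol=0.140, Σhalf²=0.075472
  +D: nom +25.200 → Σnom=12.500; wc +0.070/-0.123 → slack +0.437/-0.673; half-tol=0.097, Σhalf²=0.084785
  -E: nom -37.900 → Σnom=-25.400; wc +0.416/-0.250 → slack +0.853/-0.923; half-tol=0.333, Σhalf²=0.195674
  -F: nom -21.500 → Σnom=-46.900; wc +0.490/-0.294 → slack +1.343/-1.217; half-tol=0.392, Σhalf²=0.349338
  +G: nom +31.700 → Σnom=-15.200; wc +0.120/-0.270 → slack +1.463/-1.487; half-tol=0.195, Σhalf²=0.387363
  -H: nom -27.400 → Σnom=-42.600; wc +0.230/-0.110 → slack +1.693/-1.597; half-tol=0.170, Σhalf²=0.416263
  +I: nom +28.700 → Σnom=-13.900; wc +0.088/-0.110 → slack +1.781/-1.707; half-tol=0.099, Σhalf²=0.426064
  -J: nom -40.000 → Σnom=-53.900; wc +0.070/-0.176 → slack +1.851/-1.883; half-tol=0.123, Σhalf²=0.441193
Nominal = -53.900. Worst-case = [-53.900 - 1.883, -53.900 + 1.851] = [-55.783, -52.049]. RSS = √0.441193 = 0.664.

nominal=-53.900 wc=[-55.783,-52.049] rss=0.664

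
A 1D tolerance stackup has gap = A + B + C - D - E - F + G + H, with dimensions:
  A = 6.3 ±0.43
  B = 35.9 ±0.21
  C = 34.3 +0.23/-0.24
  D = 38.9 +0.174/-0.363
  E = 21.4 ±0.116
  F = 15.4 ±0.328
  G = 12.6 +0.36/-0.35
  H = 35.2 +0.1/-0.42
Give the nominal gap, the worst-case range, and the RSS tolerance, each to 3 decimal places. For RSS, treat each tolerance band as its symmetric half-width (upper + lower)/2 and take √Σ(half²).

nominal=48.600 wc=[46.332,50.737] rss=0.819

Stack each dimension's contribution:
  +A: nom +6.300 → Σnom=6.300; wc +0.430/-0.430 → slack +0.430/-0.430; half-tol=0.430, Σhalf²=0.184900
  +B: nom +35.900 → Σnom=42.200; wc +0.210/-0.210 → slack +0.640/-0.640; half-tol=0.210, Σhalf²=0.229000
  +C: nom +34.300 → Σnom=76.500; wc +0.230/-0.240 → slack +0.870/-0.880; half-tol=0.235, Σhalf²=0.284225
  -D: nom -38.900 → Σnom=37.600; wc +0.363/-0.174 → slack +1.233/-1.054; half-tol=0.268, Σhalf²=0.356317
  -E: nom -21.400 → Σnom=16.200; wc +0.116/-0.116 → slack +1.349/-1.170; half-tol=0.116, Σhalf²=0.369773
  -F: nom -15.400 → Σnom=0.800; wc +0.328/-0.328 → slack +1.677/-1.498; half-tol=0.328, Σhalf²=0.477357
  +G: nom +12.600 → Σnom=13.400; wc +0.360/-0.350 → slack +2.037/-1.848; half-tol=0.355, Σhalf²=0.603382
  +H: nom +35.200 → Σnom=48.600; wc +0.100/-0.420 → slack +2.137/-2.268; half-tol=0.260, Σhalf²=0.670982
Nominal = 48.600. Worst-case = [48.600 - 2.268, 48.600 + 2.137] = [46.332, 50.737]. RSS = √0.670982 = 0.819.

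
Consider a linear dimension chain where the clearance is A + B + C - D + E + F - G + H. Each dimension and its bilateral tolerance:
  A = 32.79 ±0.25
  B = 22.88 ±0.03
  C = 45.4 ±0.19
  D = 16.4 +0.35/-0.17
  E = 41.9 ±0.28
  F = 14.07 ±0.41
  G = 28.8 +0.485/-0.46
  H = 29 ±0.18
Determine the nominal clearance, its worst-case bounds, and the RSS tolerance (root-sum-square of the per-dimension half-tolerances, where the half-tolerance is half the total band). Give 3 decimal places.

nominal=140.840 wc=[138.665,142.810] rss=0.818

Stack each dimension's contribution:
  +A: nom +32.790 → Σnom=32.790; wc +0.250/-0.250 → slack +0.250/-0.250; half-tol=0.250, Σhalf²=0.062500
  +B: nom +22.880 → Σnom=55.670; wc +0.030/-0.030 → slack +0.280/-0.280; half-tol=0.030, Σhalf²=0.063400
  +C: nom +45.400 → Σnom=101.070; wc +0.190/-0.190 → slack +0.470/-0.470; half-tol=0.190, Σhalf²=0.099500
  -D: nom -16.400 → Σnom=84.670; wc +0.170/-0.350 → slack +0.640/-0.820; half-tol=0.260, Σhalf²=0.167100
  +E: nom +41.900 → Σnom=126.570; wc +0.280/-0.280 → slack +0.920/-1.100; half-tol=0.280, Σhalf²=0.245500
  +F: nom +14.070 → Σnom=140.640; wc +0.410/-0.410 → slack +1.330/-1.510; half-tol=0.410, Σhalf²=0.413600
  -G: nom -28.800 → Σnom=111.840; wc +0.460/-0.485 → slack +1.790/-1.995; half-tol=0.473, Σhalf²=0.636856
  +H: nom +29.000 → Σnom=140.840; wc +0.180/-0.180 → slack +1.970/-2.175; half-tol=0.180, Σhalf²=0.669256
Nominal = 140.840. Worst-case = [140.840 - 2.175, 140.840 + 1.970] = [138.665, 142.810]. RSS = √0.669256 = 0.818.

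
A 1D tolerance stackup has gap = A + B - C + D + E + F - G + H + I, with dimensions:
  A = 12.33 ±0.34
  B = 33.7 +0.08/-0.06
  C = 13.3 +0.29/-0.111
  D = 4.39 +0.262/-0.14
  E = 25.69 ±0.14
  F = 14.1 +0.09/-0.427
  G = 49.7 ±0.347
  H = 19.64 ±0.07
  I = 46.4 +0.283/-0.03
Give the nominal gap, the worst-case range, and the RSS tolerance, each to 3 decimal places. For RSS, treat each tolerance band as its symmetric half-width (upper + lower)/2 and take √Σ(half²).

Stack each dimension's contribution:
  +A: nom +12.330 → Σnom=12.330; wc +0.340/-0.340 → slack +0.340/-0.340; half-tol=0.340, Σhalf²=0.115600
  +B: nom +33.700 → Σnom=46.030; wc +0.080/-0.060 → slack +0.420/-0.400; half-tol=0.070, Σhalf²=0.120500
  -C: nom -13.300 → Σnom=32.730; wc +0.111/-0.290 → slack +0.531/-0.690; half-tol=0.200, Σhalf²=0.160700
  +D: nom +4.390 → Σnom=37.120; wc +0.262/-0.140 → slack +0.793/-0.830; half-tol=0.201, Σhalf²=0.201101
  +E: nom +25.690 → Σnom=62.810; wc +0.140/-0.140 → slack +0.933/-0.970; half-tol=0.140, Σhalf²=0.220701
  +F: nom +14.100 → Σnom=76.910; wc +0.090/-0.427 → slack +1.023/-1.397; half-tol=0.259, Σhalf²=0.287524
  -G: nom -49.700 → Σnom=27.210; wc +0.347/-0.347 → slack +1.370/-1.744; half-tol=0.347, Σhalf²=0.407933
  +H: nom +19.640 → Σnom=46.850; wc +0.070/-0.070 → slack +1.440/-1.814; half-tol=0.070, Σhalf²=0.412833
  +I: nom +46.400 → Σnom=93.250; wc +0.283/-0.030 → slack +1.723/-1.844; half-tol=0.156, Σhalf²=0.437325
Nominal = 93.250. Worst-case = [93.250 - 1.844, 93.250 + 1.723] = [91.406, 94.973]. RSS = √0.437325 = 0.661.

nominal=93.250 wc=[91.406,94.973] rss=0.661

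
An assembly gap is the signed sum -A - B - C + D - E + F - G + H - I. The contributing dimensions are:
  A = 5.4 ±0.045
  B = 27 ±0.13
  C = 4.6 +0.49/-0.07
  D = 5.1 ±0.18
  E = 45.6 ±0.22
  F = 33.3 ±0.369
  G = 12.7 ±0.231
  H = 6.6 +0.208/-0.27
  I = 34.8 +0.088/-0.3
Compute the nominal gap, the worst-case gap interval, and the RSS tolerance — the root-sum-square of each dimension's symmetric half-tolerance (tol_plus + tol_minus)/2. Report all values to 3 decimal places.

Stack each dimension's contribution:
  -A: nom -5.400 → Σnom=-5.400; wc +0.045/-0.045 → slack +0.045/-0.045; half-tol=0.045, Σhalf²=0.002025
  -B: nom -27.000 → Σnom=-32.400; wc +0.130/-0.130 → slack +0.175/-0.175; half-tol=0.130, Σhalf²=0.018925
  -C: nom -4.600 → Σnom=-37.000; wc +0.070/-0.490 → slack +0.245/-0.665; half-tol=0.280, Σhalf²=0.097325
  +D: nom +5.100 → Σnom=-31.900; wc +0.180/-0.180 → slack +0.425/-0.845; half-tol=0.180, Σhalf²=0.129725
  -E: nom -45.600 → Σnom=-77.500; wc +0.220/-0.220 → slack +0.645/-1.065; half-tol=0.220, Σhalf²=0.178125
  +F: nom +33.300 → Σnom=-44.200; wc +0.369/-0.369 → slack +1.014/-1.434; half-tol=0.369, Σhalf²=0.314286
  -G: nom -12.700 → Σnom=-56.900; wc +0.231/-0.231 → slack +1.245/-1.665; half-tol=0.231, Σhalf²=0.367647
  +H: nom +6.600 → Σnom=-50.300; wc +0.208/-0.270 → slack +1.453/-1.935; half-tol=0.239, Σhalf²=0.424768
  -I: nom -34.800 → Σnom=-85.100; wc +0.300/-0.088 → slack +1.753/-2.023; half-tol=0.194, Σhalf²=0.462404
Nominal = -85.100. Worst-case = [-85.100 - 2.023, -85.100 + 1.753] = [-87.123, -83.347]. RSS = √0.462404 = 0.680.

nominal=-85.100 wc=[-87.123,-83.347] rss=0.680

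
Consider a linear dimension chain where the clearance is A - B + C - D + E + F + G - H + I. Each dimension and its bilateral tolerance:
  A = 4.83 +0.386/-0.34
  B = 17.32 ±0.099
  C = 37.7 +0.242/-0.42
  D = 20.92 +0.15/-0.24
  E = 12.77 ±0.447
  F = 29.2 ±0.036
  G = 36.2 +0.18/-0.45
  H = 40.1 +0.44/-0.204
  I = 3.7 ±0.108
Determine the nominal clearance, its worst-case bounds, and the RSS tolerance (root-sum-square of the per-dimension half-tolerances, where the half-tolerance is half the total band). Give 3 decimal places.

nominal=46.060 wc=[43.570,48.002] rss=0.840

Stack each dimension's contribution:
  +A: nom +4.830 → Σnom=4.830; wc +0.386/-0.340 → slack +0.386/-0.340; half-tol=0.363, Σhalf²=0.131769
  -B: nom -17.320 → Σnom=-12.490; wc +0.099/-0.099 → slack +0.485/-0.439; half-tol=0.099, Σhalf²=0.141570
  +C: nom +37.700 → Σnom=25.210; wc +0.242/-0.420 → slack +0.727/-0.859; half-tol=0.331, Σhalf²=0.251131
  -D: nom -20.920 → Σnom=4.290; wc +0.240/-0.150 → slack +0.967/-1.009; half-tol=0.195, Σhalf²=0.289156
  +E: nom +12.770 → Σnom=17.060; wc +0.447/-0.447 → slack +1.414/-1.456; half-tol=0.447, Σhalf²=0.488965
  +F: nom +29.200 → Σnom=46.260; wc +0.036/-0.036 → slack +1.450/-1.492; half-tol=0.036, Σhalf²=0.490261
  +G: nom +36.200 → Σnom=82.460; wc +0.180/-0.450 → slack +1.630/-1.942; half-tol=0.315, Σhalf²=0.589486
  -H: nom -40.100 → Σnom=42.360; wc +0.204/-0.440 → slack +1.834/-2.382; half-tol=0.322, Σhalf²=0.693170
  +I: nom +3.700 → Σnom=46.060; wc +0.108/-0.108 → slack +1.942/-2.490; half-tol=0.108, Σhalf²=0.704834
Nominal = 46.060. Worst-case = [46.060 - 2.490, 46.060 + 1.942] = [43.570, 48.002]. RSS = √0.704834 = 0.840.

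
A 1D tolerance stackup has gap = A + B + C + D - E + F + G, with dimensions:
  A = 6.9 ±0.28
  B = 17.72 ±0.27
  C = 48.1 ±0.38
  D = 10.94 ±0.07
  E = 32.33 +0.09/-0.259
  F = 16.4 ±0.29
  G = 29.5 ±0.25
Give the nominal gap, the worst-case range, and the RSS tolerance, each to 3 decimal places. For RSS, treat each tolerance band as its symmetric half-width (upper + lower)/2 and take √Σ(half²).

Stack each dimension's contribution:
  +A: nom +6.900 → Σnom=6.900; wc +0.280/-0.280 → slack +0.280/-0.280; half-tol=0.280, Σhalf²=0.078400
  +B: nom +17.720 → Σnom=24.620; wc +0.270/-0.270 → slack +0.550/-0.550; half-tol=0.270, Σhalf²=0.151300
  +C: nom +48.100 → Σnom=72.720; wc +0.380/-0.380 → slack +0.930/-0.930; half-tol=0.380, Σhalf²=0.295700
  +D: nom +10.940 → Σnom=83.660; wc +0.070/-0.070 → slack +1.000/-1.000; half-tol=0.070, Σhalf²=0.300600
  -E: nom -32.330 → Σnom=51.330; wc +0.259/-0.090 → slack +1.259/-1.090; half-tol=0.174, Σhalf²=0.331050
  +F: nom +16.400 → Σnom=67.730; wc +0.290/-0.290 → slack +1.549/-1.380; half-tol=0.290, Σhalf²=0.415150
  +G: nom +29.500 → Σnom=97.230; wc +0.250/-0.250 → slack +1.799/-1.630; half-tol=0.250, Σhalf²=0.477650
Nominal = 97.230. Worst-case = [97.230 - 1.630, 97.230 + 1.799] = [95.600, 99.029]. RSS = √0.477650 = 0.691.

nominal=97.230 wc=[95.600,99.029] rss=0.691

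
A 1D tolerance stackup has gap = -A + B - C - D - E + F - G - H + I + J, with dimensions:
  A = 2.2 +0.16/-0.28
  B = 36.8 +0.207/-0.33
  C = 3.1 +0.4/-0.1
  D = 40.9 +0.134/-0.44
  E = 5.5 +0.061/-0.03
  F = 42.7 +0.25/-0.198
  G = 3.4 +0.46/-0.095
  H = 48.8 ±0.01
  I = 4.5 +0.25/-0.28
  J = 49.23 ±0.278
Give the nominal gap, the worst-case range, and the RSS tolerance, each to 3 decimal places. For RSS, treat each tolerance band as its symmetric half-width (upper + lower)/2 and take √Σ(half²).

nominal=29.330 wc=[27.019,31.270] rss=0.736

Stack each dimension's contribution:
  -A: nom -2.200 → Σnom=-2.200; wc +0.280/-0.160 → slack +0.280/-0.160; half-tol=0.220, Σhalf²=0.048400
  +B: nom +36.800 → Σnom=34.600; wc +0.207/-0.330 → slack +0.487/-0.490; half-tol=0.269, Σhalf²=0.120492
  -C: nom -3.100 → Σnom=31.500; wc +0.100/-0.400 → slack +0.587/-0.890; half-tol=0.250, Σhalf²=0.182992
  -D: nom -40.900 → Σnom=-9.400; wc +0.440/-0.134 → slack +1.027/-1.024; half-tol=0.287, Σhalf²=0.265361
  -E: nom -5.500 → Σnom=-14.900; wc +0.030/-0.061 → slack +1.057/-1.085; half-tol=0.045, Σhalf²=0.267432
  +F: nom +42.700 → Σnom=27.800; wc +0.250/-0.198 → slack +1.307/-1.283; half-tol=0.224, Σhalf²=0.317608
  -G: nom -3.400 → Σnom=24.400; wc +0.095/-0.460 → slack +1.402/-1.743; half-tol=0.278, Σhalf²=0.394614
  -H: nom -48.800 → Σnom=-24.400; wc +0.010/-0.010 → slack +1.412/-1.753; half-tol=0.010, Σhalf²=0.394714
  +I: nom +4.500 → Σnom=-19.900; wc +0.250/-0.280 → slack +1.662/-2.033; half-tol=0.265, Σhalf²=0.464939
  +J: nom +49.230 → Σnom=29.330; wc +0.278/-0.278 → slack +1.940/-2.311; half-tol=0.278, Σhalf²=0.542223
Nominal = 29.330. Worst-case = [29.330 - 2.311, 29.330 + 1.940] = [27.019, 31.270]. RSS = √0.542223 = 0.736.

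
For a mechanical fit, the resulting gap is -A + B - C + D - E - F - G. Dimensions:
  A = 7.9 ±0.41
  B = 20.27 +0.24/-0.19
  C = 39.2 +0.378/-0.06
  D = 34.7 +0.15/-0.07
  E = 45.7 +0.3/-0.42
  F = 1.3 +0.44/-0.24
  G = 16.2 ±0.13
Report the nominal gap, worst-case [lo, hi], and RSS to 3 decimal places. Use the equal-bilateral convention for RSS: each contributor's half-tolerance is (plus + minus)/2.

nominal=-55.330 wc=[-57.248,-53.680] rss=0.732

Stack each dimension's contribution:
  -A: nom -7.900 → Σnom=-7.900; wc +0.410/-0.410 → slack +0.410/-0.410; half-tol=0.410, Σhalf²=0.168100
  +B: nom +20.270 → Σnom=12.370; wc +0.240/-0.190 → slack +0.650/-0.600; half-tol=0.215, Σhalf²=0.214325
  -C: nom -39.200 → Σnom=-26.830; wc +0.060/-0.378 → slack +0.710/-0.978; half-tol=0.219, Σhalf²=0.262286
  +D: nom +34.700 → Σnom=7.870; wc +0.150/-0.070 → slack +0.860/-1.048; half-tol=0.110, Σhalf²=0.274386
  -E: nom -45.700 → Σnom=-37.830; wc +0.420/-0.300 → slack +1.280/-1.348; half-tol=0.360, Σhalf²=0.403986
  -F: nom -1.300 → Σnom=-39.130; wc +0.240/-0.440 → slack +1.520/-1.788; half-tol=0.340, Σhalf²=0.519586
  -G: nom -16.200 → Σnom=-55.330; wc +0.130/-0.130 → slack +1.650/-1.918; half-tol=0.130, Σhalf²=0.536486
Nominal = -55.330. Worst-case = [-55.330 - 1.918, -55.330 + 1.650] = [-57.248, -53.680]. RSS = √0.536486 = 0.732.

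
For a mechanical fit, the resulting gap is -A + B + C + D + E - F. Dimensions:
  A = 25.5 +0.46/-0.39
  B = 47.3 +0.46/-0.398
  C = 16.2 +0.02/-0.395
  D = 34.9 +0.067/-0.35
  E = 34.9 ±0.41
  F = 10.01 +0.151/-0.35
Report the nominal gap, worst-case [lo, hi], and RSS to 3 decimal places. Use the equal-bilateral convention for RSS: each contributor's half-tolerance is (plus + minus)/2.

Stack each dimension's contribution:
  -A: nom -25.500 → Σnom=-25.500; wc +0.390/-0.460 → slack +0.390/-0.460; half-tol=0.425, Σhalf²=0.180625
  +B: nom +47.300 → Σnom=21.800; wc +0.460/-0.398 → slack +0.850/-0.858; half-tol=0.429, Σhalf²=0.364666
  +C: nom +16.200 → Σnom=38.000; wc +0.020/-0.395 → slack +0.870/-1.253; half-tol=0.208, Σhalf²=0.407722
  +D: nom +34.900 → Σnom=72.900; wc +0.067/-0.350 → slack +0.937/-1.603; half-tol=0.208, Σhalf²=0.451195
  +E: nom +34.900 → Σnom=107.800; wc +0.410/-0.410 → slack +1.347/-2.013; half-tol=0.410, Σhalf²=0.619295
  -F: nom -10.010 → Σnom=97.790; wc +0.350/-0.151 → slack +1.697/-2.164; half-tol=0.251, Σhalf²=0.682045
Nominal = 97.790. Worst-case = [97.790 - 2.164, 97.790 + 1.697] = [95.626, 99.487]. RSS = √0.682045 = 0.826.

nominal=97.790 wc=[95.626,99.487] rss=0.826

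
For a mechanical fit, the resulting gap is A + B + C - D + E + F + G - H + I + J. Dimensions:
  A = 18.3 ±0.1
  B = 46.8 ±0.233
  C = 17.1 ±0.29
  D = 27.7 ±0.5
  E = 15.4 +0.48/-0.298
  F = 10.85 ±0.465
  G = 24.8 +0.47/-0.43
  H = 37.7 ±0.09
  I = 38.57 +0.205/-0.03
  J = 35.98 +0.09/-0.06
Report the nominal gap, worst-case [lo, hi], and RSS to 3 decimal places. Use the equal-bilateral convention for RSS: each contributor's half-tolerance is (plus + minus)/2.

nominal=142.400 wc=[139.904,145.323] rss=0.998

Stack each dimension's contribution:
  +A: nom +18.300 → Σnom=18.300; wc +0.100/-0.100 → slack +0.100/-0.100; half-tol=0.100, Σhalf²=0.010000
  +B: nom +46.800 → Σnom=65.100; wc +0.233/-0.233 → slack +0.333/-0.333; half-tol=0.233, Σhalf²=0.064289
  +C: nom +17.100 → Σnom=82.200; wc +0.290/-0.290 → slack +0.623/-0.623; half-tol=0.290, Σhalf²=0.148389
  -D: nom -27.700 → Σnom=54.500; wc +0.500/-0.500 → slack +1.123/-1.123; half-tol=0.500, Σhalf²=0.398389
  +E: nom +15.400 → Σnom=69.900; wc +0.480/-0.298 → slack +1.603/-1.421; half-tol=0.389, Σhalf²=0.549710
  +F: nom +10.850 → Σnom=80.750; wc +0.465/-0.465 → slack +2.068/-1.886; half-tol=0.465, Σhalf²=0.765935
  +G: nom +24.800 → Σnom=105.550; wc +0.470/-0.430 → slack +2.538/-2.316; half-tol=0.450, Σhalf²=0.968435
  -H: nom -37.700 → Σnom=67.850; wc +0.090/-0.090 → slack +2.628/-2.406; half-tol=0.090, Σhalf²=0.976535
  +I: nom +38.570 → Σnom=106.420; wc +0.205/-0.030 → slack +2.833/-2.436; half-tol=0.117, Σhalf²=0.990341
  +J: nom +35.980 → Σnom=142.400; wc +0.090/-0.060 → slack +2.923/-2.496; half-tol=0.075, Σhalf²=0.995966
Nominal = 142.400. Worst-case = [142.400 - 2.496, 142.400 + 2.923] = [139.904, 145.323]. RSS = √0.995966 = 0.998.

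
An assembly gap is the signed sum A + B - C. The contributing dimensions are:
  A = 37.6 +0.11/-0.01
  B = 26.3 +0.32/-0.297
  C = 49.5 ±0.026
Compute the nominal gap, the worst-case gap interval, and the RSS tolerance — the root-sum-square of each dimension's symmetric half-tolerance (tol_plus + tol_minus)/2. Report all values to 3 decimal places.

Stack each dimension's contribution:
  +A: nom +37.600 → Σnom=37.600; wc +0.110/-0.010 → slack +0.110/-0.010; half-tol=0.060, Σhalf²=0.003600
  +B: nom +26.300 → Σnom=63.900; wc +0.320/-0.297 → slack +0.430/-0.307; half-tol=0.308, Σhalf²=0.098772
  -C: nom -49.500 → Σnom=14.400; wc +0.026/-0.026 → slack +0.456/-0.333; half-tol=0.026, Σhalf²=0.099448
Nominal = 14.400. Worst-case = [14.400 - 0.333, 14.400 + 0.456] = [14.067, 14.856]. RSS = √0.099448 = 0.315.

nominal=14.400 wc=[14.067,14.856] rss=0.315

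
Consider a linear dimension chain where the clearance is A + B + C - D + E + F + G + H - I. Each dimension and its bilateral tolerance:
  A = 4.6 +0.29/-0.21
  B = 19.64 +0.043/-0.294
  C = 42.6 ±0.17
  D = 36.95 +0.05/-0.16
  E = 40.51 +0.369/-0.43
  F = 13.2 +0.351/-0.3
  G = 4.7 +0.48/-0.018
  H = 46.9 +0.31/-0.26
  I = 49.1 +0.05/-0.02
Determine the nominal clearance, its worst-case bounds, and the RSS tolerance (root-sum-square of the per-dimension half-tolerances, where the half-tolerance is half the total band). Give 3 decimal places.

nominal=86.100 wc=[84.318,88.293] rss=0.735

Stack each dimension's contribution:
  +A: nom +4.600 → Σnom=4.600; wc +0.290/-0.210 → slack +0.290/-0.210; half-tol=0.250, Σhalf²=0.062500
  +B: nom +19.640 → Σnom=24.240; wc +0.043/-0.294 → slack +0.333/-0.504; half-tol=0.168, Σhalf²=0.090892
  +C: nom +42.600 → Σnom=66.840; wc +0.170/-0.170 → slack +0.503/-0.674; half-tol=0.170, Σhalf²=0.119792
  -D: nom -36.950 → Σnom=29.890; wc +0.160/-0.050 → slack +0.663/-0.724; half-tol=0.105, Σhalf²=0.130817
  +E: nom +40.510 → Σnom=70.400; wc +0.369/-0.430 → slack +1.032/-1.154; half-tol=0.399, Σhalf²=0.290417
  +F: nom +13.200 → Σnom=83.600; wc +0.351/-0.300 → slack +1.383/-1.454; half-tol=0.326, Σhalf²=0.396368
  +G: nom +4.700 → Σnom=88.300; wc +0.480/-0.018 → slack +1.863/-1.472; half-tol=0.249, Σhalf²=0.458369
  +H: nom +46.900 → Σnom=135.200; wc +0.310/-0.260 → slack +2.173/-1.732; half-tol=0.285, Σhalf²=0.539594
  -I: nom -49.100 → Σnom=86.100; wc +0.020/-0.050 → slack +2.193/-1.782; half-tol=0.035, Σhalf²=0.540819
Nominal = 86.100. Worst-case = [86.100 - 1.782, 86.100 + 2.193] = [84.318, 88.293]. RSS = √0.540819 = 0.735.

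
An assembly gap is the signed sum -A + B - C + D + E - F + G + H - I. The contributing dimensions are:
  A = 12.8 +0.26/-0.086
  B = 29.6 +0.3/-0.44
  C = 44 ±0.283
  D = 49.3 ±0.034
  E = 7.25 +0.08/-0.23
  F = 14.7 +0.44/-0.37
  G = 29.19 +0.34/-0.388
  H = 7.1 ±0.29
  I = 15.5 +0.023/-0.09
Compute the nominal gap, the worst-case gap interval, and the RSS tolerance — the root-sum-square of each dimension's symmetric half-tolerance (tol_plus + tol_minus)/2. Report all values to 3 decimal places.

Stack each dimension's contribution:
  -A: nom -12.800 → Σnom=-12.800; wc +0.086/-0.260 → slack +0.086/-0.260; half-tol=0.173, Σhalf²=0.029929
  +B: nom +29.600 → Σnom=16.800; wc +0.300/-0.440 → slack +0.386/-0.700; half-tol=0.370, Σhalf²=0.166829
  -C: nom -44.000 → Σnom=-27.200; wc +0.283/-0.283 → slack +0.669/-0.983; half-tol=0.283, Σhalf²=0.246918
  +D: nom +49.300 → Σnom=22.100; wc +0.034/-0.034 → slack +0.703/-1.017; half-tol=0.034, Σhalf²=0.248074
  +E: nom +7.250 → Σnom=29.350; wc +0.080/-0.230 → slack +0.783/-1.247; half-tol=0.155, Σhalf²=0.272099
  -F: nom -14.700 → Σnom=14.650; wc +0.370/-0.440 → slack +1.153/-1.687; half-tol=0.405, Σhalf²=0.436124
  +G: nom +29.190 → Σnom=43.840; wc +0.340/-0.388 → slack +1.493/-2.075; half-tol=0.364, Σhalf²=0.568620
  +H: nom +7.100 → Σnom=50.940; wc +0.290/-0.290 → slack +1.783/-2.365; half-tol=0.290, Σhalf²=0.652720
  -I: nom -15.500 → Σnom=35.440; wc +0.090/-0.023 → slack +1.873/-2.388; half-tol=0.056, Σhalf²=0.655912
Nominal = 35.440. Worst-case = [35.440 - 2.388, 35.440 + 1.873] = [33.052, 37.313]. RSS = √0.655912 = 0.810.

nominal=35.440 wc=[33.052,37.313] rss=0.810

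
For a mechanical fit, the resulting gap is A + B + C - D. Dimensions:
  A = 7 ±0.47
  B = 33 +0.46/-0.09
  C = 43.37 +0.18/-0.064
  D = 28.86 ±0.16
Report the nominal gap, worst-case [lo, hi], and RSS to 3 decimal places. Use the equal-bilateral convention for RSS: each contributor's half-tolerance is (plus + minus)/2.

nominal=54.510 wc=[53.726,55.780] rss=0.581

Stack each dimension's contribution:
  +A: nom +7.000 → Σnom=7.000; wc +0.470/-0.470 → slack +0.470/-0.470; half-tol=0.470, Σhalf²=0.220900
  +B: nom +33.000 → Σnom=40.000; wc +0.460/-0.090 → slack +0.930/-0.560; half-tol=0.275, Σhalf²=0.296525
  +C: nom +43.370 → Σnom=83.370; wc +0.180/-0.064 → slack +1.110/-0.624; half-tol=0.122, Σhalf²=0.311409
  -D: nom -28.860 → Σnom=54.510; wc +0.160/-0.160 → slack +1.270/-0.784; half-tol=0.160, Σhalf²=0.337009
Nominal = 54.510. Worst-case = [54.510 - 0.784, 54.510 + 1.270] = [53.726, 55.780]. RSS = √0.337009 = 0.581.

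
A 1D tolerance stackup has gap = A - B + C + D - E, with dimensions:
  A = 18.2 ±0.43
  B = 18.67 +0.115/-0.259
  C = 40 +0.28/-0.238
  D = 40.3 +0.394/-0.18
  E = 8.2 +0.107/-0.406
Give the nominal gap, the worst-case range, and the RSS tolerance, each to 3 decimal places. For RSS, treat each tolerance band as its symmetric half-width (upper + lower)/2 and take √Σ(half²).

Stack each dimension's contribution:
  +A: nom +18.200 → Σnom=18.200; wc +0.430/-0.430 → slack +0.430/-0.430; half-tol=0.430, Σhalf²=0.184900
  -B: nom -18.670 → Σnom=-0.470; wc +0.259/-0.115 → slack +0.689/-0.545; half-tol=0.187, Σhalf²=0.219869
  +C: nom +40.000 → Σnom=39.530; wc +0.280/-0.238 → slack +0.969/-0.783; half-tol=0.259, Σhalf²=0.286950
  +D: nom +40.300 → Σnom=79.830; wc +0.394/-0.180 → slack +1.363/-0.963; half-tol=0.287, Σhalf²=0.369319
  -E: nom -8.200 → Σnom=71.630; wc +0.406/-0.107 → slack +1.769/-1.070; half-tol=0.257, Σhalf²=0.435111
Nominal = 71.630. Worst-case = [71.630 - 1.070, 71.630 + 1.769] = [70.560, 73.399]. RSS = √0.435111 = 0.660.

nominal=71.630 wc=[70.560,73.399] rss=0.660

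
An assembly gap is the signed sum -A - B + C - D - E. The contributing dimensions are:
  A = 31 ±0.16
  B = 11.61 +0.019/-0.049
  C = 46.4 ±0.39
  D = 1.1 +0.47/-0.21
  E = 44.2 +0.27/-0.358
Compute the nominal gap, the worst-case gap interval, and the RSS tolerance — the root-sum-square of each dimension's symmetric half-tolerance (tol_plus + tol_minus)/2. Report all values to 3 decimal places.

Stack each dimension's contribution:
  -A: nom -31.000 → Σnom=-31.000; wc +0.160/-0.160 → slack +0.160/-0.160; half-tol=0.160, Σhalf²=0.025600
  -B: nom -11.610 → Σnom=-42.610; wc +0.049/-0.019 → slack +0.209/-0.179; half-tol=0.034, Σhalf²=0.026756
  +C: nom +46.400 → Σnom=3.790; wc +0.390/-0.390 → slack +0.599/-0.569; half-tol=0.390, Σhalf²=0.178856
  -D: nom -1.100 → Σnom=2.690; wc +0.210/-0.470 → slack +0.809/-1.039; half-tol=0.340, Σhalf²=0.294456
  -E: nom -44.200 → Σnom=-41.510; wc +0.358/-0.270 → slack +1.167/-1.309; half-tol=0.314, Σhalf²=0.393052
Nominal = -41.510. Worst-case = [-41.510 - 1.309, -41.510 + 1.167] = [-42.819, -40.343]. RSS = √0.393052 = 0.627.

nominal=-41.510 wc=[-42.819,-40.343] rss=0.627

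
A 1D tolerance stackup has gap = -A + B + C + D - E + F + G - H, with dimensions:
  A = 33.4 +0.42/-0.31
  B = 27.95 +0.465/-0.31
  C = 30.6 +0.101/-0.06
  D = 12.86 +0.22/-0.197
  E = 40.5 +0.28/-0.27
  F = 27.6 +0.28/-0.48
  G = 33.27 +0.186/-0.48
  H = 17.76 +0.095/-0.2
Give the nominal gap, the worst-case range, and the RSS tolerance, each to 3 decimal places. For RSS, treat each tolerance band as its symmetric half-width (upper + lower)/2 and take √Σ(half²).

Stack each dimension's contribution:
  -A: nom -33.400 → Σnom=-33.400; wc +0.310/-0.420 → slack +0.310/-0.420; half-tol=0.365, Σhalf²=0.133225
  +B: nom +27.950 → Σnom=-5.450; wc +0.465/-0.310 → slack +0.775/-0.730; half-tol=0.388, Σhalf²=0.283381
  +C: nom +30.600 → Σnom=25.150; wc +0.101/-0.060 → slack +0.876/-0.790; half-tol=0.081, Σhalf²=0.289862
  +D: nom +12.860 → Σnom=38.010; wc +0.220/-0.197 → slack +1.096/-0.987; half-tol=0.209, Σhalf²=0.333334
  -E: nom -40.500 → Σnom=-2.490; wc +0.270/-0.280 → slack +1.366/-1.267; half-tol=0.275, Σhalf²=0.408959
  +F: nom +27.600 → Σnom=25.110; wc +0.280/-0.480 → slack +1.646/-1.747; half-tol=0.380, Σhalf²=0.553359
  +G: nom +33.270 → Σnom=58.380; wc +0.186/-0.480 → slack +1.832/-2.227; half-tol=0.333, Σhalf²=0.664248
  -H: nom -17.760 → Σnom=40.620; wc +0.200/-0.095 → slack +2.032/-2.322; half-tol=0.148, Σhalf²=0.686004
Nominal = 40.620. Worst-case = [40.620 - 2.322, 40.620 + 2.032] = [38.298, 42.652]. RSS = √0.686004 = 0.828.

nominal=40.620 wc=[38.298,42.652] rss=0.828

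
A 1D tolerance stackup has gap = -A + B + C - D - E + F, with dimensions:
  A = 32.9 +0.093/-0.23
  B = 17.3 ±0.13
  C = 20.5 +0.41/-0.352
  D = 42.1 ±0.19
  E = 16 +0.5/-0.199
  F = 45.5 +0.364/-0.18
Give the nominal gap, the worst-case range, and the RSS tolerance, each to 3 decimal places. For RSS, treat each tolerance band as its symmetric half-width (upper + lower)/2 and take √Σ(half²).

Stack each dimension's contribution:
  -A: nom -32.900 → Σnom=-32.900; wc +0.230/-0.093 → slack +0.230/-0.093; half-tol=0.162, Σhalf²=0.026082
  +B: nom +17.300 → Σnom=-15.600; wc +0.130/-0.130 → slack +0.360/-0.223; half-tol=0.130, Σhalf²=0.042982
  +C: nom +20.500 → Σnom=4.900; wc +0.410/-0.352 → slack +0.770/-0.575; half-tol=0.381, Σhalf²=0.188143
  -D: nom -42.100 → Σnom=-37.200; wc +0.190/-0.190 → slack +0.960/-0.765; half-tol=0.190, Σhalf²=0.224243
  -E: nom -16.000 → Σnom=-53.200; wc +0.199/-0.500 → slack +1.159/-1.265; half-tol=0.350, Σhalf²=0.346394
  +F: nom +45.500 → Σnom=-7.700; wc +0.364/-0.180 → slack +1.523/-1.445; half-tol=0.272, Σhalf²=0.420378
Nominal = -7.700. Worst-case = [-7.700 - 1.445, -7.700 + 1.523] = [-9.145, -6.177]. RSS = √0.420378 = 0.648.

nominal=-7.700 wc=[-9.145,-6.177] rss=0.648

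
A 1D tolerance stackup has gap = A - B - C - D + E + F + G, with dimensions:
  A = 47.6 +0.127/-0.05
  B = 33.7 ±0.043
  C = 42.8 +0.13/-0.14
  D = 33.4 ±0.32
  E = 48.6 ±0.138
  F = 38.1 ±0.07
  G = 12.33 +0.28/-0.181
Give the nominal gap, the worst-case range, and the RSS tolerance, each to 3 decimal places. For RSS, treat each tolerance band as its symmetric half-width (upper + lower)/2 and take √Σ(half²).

nominal=36.730 wc=[35.798,37.848] rss=0.455

Stack each dimension's contribution:
  +A: nom +47.600 → Σnom=47.600; wc +0.127/-0.050 → slack +0.127/-0.050; half-tol=0.088, Σhalf²=0.007832
  -B: nom -33.700 → Σnom=13.900; wc +0.043/-0.043 → slack +0.170/-0.093; half-tol=0.043, Σhalf²=0.009681
  -C: nom -42.800 → Σnom=-28.900; wc +0.140/-0.130 → slack +0.310/-0.223; half-tol=0.135, Σhalf²=0.027906
  -D: nom -33.400 → Σnom=-62.300; wc +0.320/-0.320 → slack +0.630/-0.543; half-tol=0.320, Σhalf²=0.130306
  +E: nom +48.600 → Σnom=-13.700; wc +0.138/-0.138 → slack +0.768/-0.681; half-tol=0.138, Σhalf²=0.149350
  +F: nom +38.100 → Σnom=24.400; wc +0.070/-0.070 → slack +0.838/-0.751; half-tol=0.070, Σhalf²=0.154250
  +G: nom +12.330 → Σnom=36.730; wc +0.280/-0.181 → slack +1.118/-0.932; half-tol=0.231, Σhalf²=0.207381
Nominal = 36.730. Worst-case = [36.730 - 0.932, 36.730 + 1.118] = [35.798, 37.848]. RSS = √0.207381 = 0.455.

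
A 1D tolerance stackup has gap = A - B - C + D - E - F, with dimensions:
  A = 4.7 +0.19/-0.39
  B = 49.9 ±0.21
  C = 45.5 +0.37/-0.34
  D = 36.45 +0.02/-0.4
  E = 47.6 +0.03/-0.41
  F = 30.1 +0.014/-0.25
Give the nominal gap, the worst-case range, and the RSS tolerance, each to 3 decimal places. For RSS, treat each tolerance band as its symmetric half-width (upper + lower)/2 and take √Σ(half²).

Stack each dimension's contribution:
  +A: nom +4.700 → Σnom=4.700; wc +0.190/-0.390 → slack +0.190/-0.390; half-tol=0.290, Σhalf²=0.084100
  -B: nom -49.900 → Σnom=-45.200; wc +0.210/-0.210 → slack +0.400/-0.600; half-tol=0.210, Σhalf²=0.128200
  -C: nom -45.500 → Σnom=-90.700; wc +0.340/-0.370 → slack +0.740/-0.970; half-tol=0.355, Σhalf²=0.254225
  +D: nom +36.450 → Σnom=-54.250; wc +0.020/-0.400 → slack +0.760/-1.370; half-tol=0.210, Σhalf²=0.298325
  -E: nom -47.600 → Σnom=-101.850; wc +0.410/-0.030 → slack +1.170/-1.400; half-tol=0.220, Σhalf²=0.346725
  -F: nom -30.100 → Σnom=-131.950; wc +0.250/-0.014 → slack +1.420/-1.414; half-tol=0.132, Σhalf²=0.364149
Nominal = -131.950. Worst-case = [-131.950 - 1.414, -131.950 + 1.420] = [-133.364, -130.530]. RSS = √0.364149 = 0.603.

nominal=-131.950 wc=[-133.364,-130.530] rss=0.603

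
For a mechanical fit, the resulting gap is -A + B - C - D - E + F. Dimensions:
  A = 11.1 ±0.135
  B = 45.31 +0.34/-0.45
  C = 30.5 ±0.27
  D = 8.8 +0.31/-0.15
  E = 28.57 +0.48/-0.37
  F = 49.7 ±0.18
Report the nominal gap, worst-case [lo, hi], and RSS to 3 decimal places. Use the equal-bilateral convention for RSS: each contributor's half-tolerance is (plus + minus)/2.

Stack each dimension's contribution:
  -A: nom -11.100 → Σnom=-11.100; wc +0.135/-0.135 → slack +0.135/-0.135; half-tol=0.135, Σhalf²=0.018225
  +B: nom +45.310 → Σnom=34.210; wc +0.340/-0.450 → slack +0.475/-0.585; half-tol=0.395, Σhalf²=0.174250
  -C: nom -30.500 → Σnom=3.710; wc +0.270/-0.270 → slack +0.745/-0.855; half-tol=0.270, Σhalf²=0.247150
  -D: nom -8.800 → Σnom=-5.090; wc +0.150/-0.310 → slack +0.895/-1.165; half-tol=0.230, Σhalf²=0.300050
  -E: nom -28.570 → Σnom=-33.660; wc +0.370/-0.480 → slack +1.265/-1.645; half-tol=0.425, Σhalf²=0.480675
  +F: nom +49.700 → Σnom=16.040; wc +0.180/-0.180 → slack +1.445/-1.825; half-tol=0.180, Σhalf²=0.513075
Nominal = 16.040. Worst-case = [16.040 - 1.825, 16.040 + 1.445] = [14.215, 17.485]. RSS = √0.513075 = 0.716.

nominal=16.040 wc=[14.215,17.485] rss=0.716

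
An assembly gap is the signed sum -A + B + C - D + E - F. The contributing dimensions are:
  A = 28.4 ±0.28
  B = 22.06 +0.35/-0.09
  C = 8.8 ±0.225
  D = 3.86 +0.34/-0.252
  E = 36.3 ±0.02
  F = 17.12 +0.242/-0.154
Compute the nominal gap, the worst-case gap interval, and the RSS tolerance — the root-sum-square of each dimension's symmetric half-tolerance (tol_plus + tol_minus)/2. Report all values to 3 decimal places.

Stack each dimension's contribution:
  -A: nom -28.400 → Σnom=-28.400; wc +0.280/-0.280 → slack +0.280/-0.280; half-tol=0.280, Σhalf²=0.078400
  +B: nom +22.060 → Σnom=-6.340; wc +0.350/-0.090 → slack +0.630/-0.370; half-tol=0.220, Σhalf²=0.126800
  +C: nom +8.800 → Σnom=2.460; wc +0.225/-0.225 → slack +0.855/-0.595; half-tol=0.225, Σhalf²=0.177425
  -D: nom -3.860 → Σnom=-1.400; wc +0.252/-0.340 → slack +1.107/-0.935; half-tol=0.296, Σhalf²=0.265041
  +E: nom +36.300 → Σnom=34.900; wc +0.020/-0.020 → slack +1.127/-0.955; half-tol=0.020, Σhalf²=0.265441
  -F: nom -17.120 → Σnom=17.780; wc +0.154/-0.242 → slack +1.281/-1.197; half-tol=0.198, Σhalf²=0.304645
Nominal = 17.780. Worst-case = [17.780 - 1.197, 17.780 + 1.281] = [16.583, 19.061]. RSS = √0.304645 = 0.552.

nominal=17.780 wc=[16.583,19.061] rss=0.552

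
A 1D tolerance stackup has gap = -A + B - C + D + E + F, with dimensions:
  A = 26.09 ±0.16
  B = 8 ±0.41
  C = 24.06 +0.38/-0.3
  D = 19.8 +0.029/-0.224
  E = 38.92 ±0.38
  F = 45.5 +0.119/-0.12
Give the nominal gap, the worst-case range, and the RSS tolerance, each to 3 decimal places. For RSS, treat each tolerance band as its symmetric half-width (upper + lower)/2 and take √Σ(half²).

nominal=62.070 wc=[60.396,63.468] rss=0.696

Stack each dimension's contribution:
  -A: nom -26.090 → Σnom=-26.090; wc +0.160/-0.160 → slack +0.160/-0.160; half-tol=0.160, Σhalf²=0.025600
  +B: nom +8.000 → Σnom=-18.090; wc +0.410/-0.410 → slack +0.570/-0.570; half-tol=0.410, Σhalf²=0.193700
  -C: nom -24.060 → Σnom=-42.150; wc +0.300/-0.380 → slack +0.870/-0.950; half-tol=0.340, Σhalf²=0.309300
  +D: nom +19.800 → Σnom=-22.350; wc +0.029/-0.224 → slack +0.899/-1.174; half-tol=0.127, Σhalf²=0.325302
  +E: nom +38.920 → Σnom=16.570; wc +0.380/-0.380 → slack +1.279/-1.554; half-tol=0.380, Σhalf²=0.469702
  +F: nom +45.500 → Σnom=62.070; wc +0.119/-0.120 → slack +1.398/-1.674; half-tol=0.119, Σhalf²=0.483982
Nominal = 62.070. Worst-case = [62.070 - 1.674, 62.070 + 1.398] = [60.396, 63.468]. RSS = √0.483982 = 0.696.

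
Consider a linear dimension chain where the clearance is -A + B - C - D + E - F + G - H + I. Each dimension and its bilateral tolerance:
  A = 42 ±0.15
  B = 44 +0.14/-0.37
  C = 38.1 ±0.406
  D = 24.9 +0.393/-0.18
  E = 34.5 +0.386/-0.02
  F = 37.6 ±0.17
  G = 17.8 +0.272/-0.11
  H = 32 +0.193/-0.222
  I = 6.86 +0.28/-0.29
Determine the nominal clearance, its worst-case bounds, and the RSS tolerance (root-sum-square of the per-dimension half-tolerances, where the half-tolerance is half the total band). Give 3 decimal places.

Stack each dimension's contribution:
  -A: nom -42.000 → Σnom=-42.000; wc +0.150/-0.150 → slack +0.150/-0.150; half-tol=0.150, Σhalf²=0.022500
  +B: nom +44.000 → Σnom=2.000; wc +0.140/-0.370 → slack +0.290/-0.520; half-tol=0.255, Σhalf²=0.087525
  -C: nom -38.100 → Σnom=-36.100; wc +0.406/-0.406 → slack +0.696/-0.926; half-tol=0.406, Σhalf²=0.252361
  -D: nom -24.900 → Σnom=-61.000; wc +0.180/-0.393 → slack +0.876/-1.319; half-tol=0.286, Σhalf²=0.334443
  +E: nom +34.500 → Σnom=-26.500; wc +0.386/-0.020 → slack +1.262/-1.339; half-tol=0.203, Σhalf²=0.375652
  -F: nom -37.600 → Σnom=-64.100; wc +0.170/-0.170 → slack +1.432/-1.509; half-tol=0.170, Σhalf²=0.404552
  +G: nom +17.800 → Σnom=-46.300; wc +0.272/-0.110 → slack +1.704/-1.619; half-tol=0.191, Σhalf²=0.441033
  -H: nom -32.000 → Σnom=-78.300; wc +0.222/-0.193 → slack +1.926/-1.812; half-tol=0.208, Σhalf²=0.484089
  +I: nom +6.860 → Σnom=-71.440; wc +0.280/-0.290 → slack +2.206/-2.102; half-tol=0.285, Σhalf²=0.565314
Nominal = -71.440. Worst-case = [-71.440 - 2.102, -71.440 + 2.206] = [-73.542, -69.234]. RSS = √0.565314 = 0.752.

nominal=-71.440 wc=[-73.542,-69.234] rss=0.752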